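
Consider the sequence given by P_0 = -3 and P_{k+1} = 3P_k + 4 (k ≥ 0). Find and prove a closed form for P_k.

Claim: P_k = -3^k − 2.

Base case: P_0 = -3, and -3^0 − 2 = -1 − 2 = -3.
Assume P_j = -3^j − 2 for some j ≥ 0.
Then P_{j+1} = 3P_j + 4 = 3·(-3^j − 2) + 4 = -3^{j+1} − 6 + 4 = -3^{j+1} − 2.
So the formula holds for j+1, and by induction P_k = -3^k − 2 for all k ≥ 0.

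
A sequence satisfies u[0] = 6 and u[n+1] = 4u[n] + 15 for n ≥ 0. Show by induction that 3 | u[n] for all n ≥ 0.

Base case: u[0] = 6 = 3·2, so 3 | u[0].
Assume 3 | u[j], so u[j] = 3t for some integer t.
Then u[j+1] = 4u[j] + 15 = 4·(3t) + 15 = 3(4t + 5), so 3 | u[j+1].
So the property holds for j+1, and by induction 3 | u[n] for all n ≥ 0.

3 | u[n]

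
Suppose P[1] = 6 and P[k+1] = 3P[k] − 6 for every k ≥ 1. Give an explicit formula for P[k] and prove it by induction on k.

Claim: P[k] = 3^k + 3.

Base case: P[1] = 6, and 3^1 + 3 = 3 + 3 = 6.
Assume P[m] = 3^m + 3 for some m ≥ 1.
Then P[m+1] = 3P[m] − 6 = 3·(3^m + 3) − 6 = 3^{m+1} + 9 − 6 = 3^{m+1} + 3.
By induction, P[k] = 3^k + 3 for all k ≥ 1.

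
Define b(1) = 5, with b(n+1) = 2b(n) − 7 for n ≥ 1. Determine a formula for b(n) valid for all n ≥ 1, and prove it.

Claim: b(n) = -2^n + 7.

Base case: b(1) = 5, and -2^1 + 7 = -2 + 7 = 5.
Assume b(m) = -2^m + 7 for some m ≥ 1.
Then b(m+1) = 2b(m) − 7 = 2·(-2^m + 7) − 7 = -2^{m+1} + 14 − 7 = -2^{m+1} + 7.
By induction, b(n) = -2^n + 7 for all n ≥ 1.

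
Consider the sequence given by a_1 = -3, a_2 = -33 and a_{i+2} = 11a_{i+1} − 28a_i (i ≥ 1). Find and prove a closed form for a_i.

Claim: a_i = -7^i + 4^i.

Base cases: a_1 = -3 and -7^1 + 4^1 = -3; a_2 = -33 and -7^2 + 4^2 = -33.
Assume a_t = -7^t + 4^t for all 1 ≤ t ≤ j, where j ≥ 2.
Then a_{j+1} = 11a_j − 28a_{j−1} = 11·(-7^j + 4^j) − 28·(-7^{j−1} + 4^{j−1}) = -(11·7 − 28)7^{j−1} + (11·4 − 28)4^{j−1} = -49·7^{j−1} + 16·4^{j−1} = -7^{j+1} + 4^{j+1}.
Hence a_i = -7^i + 4^i for every i ≥ 1, by strong induction.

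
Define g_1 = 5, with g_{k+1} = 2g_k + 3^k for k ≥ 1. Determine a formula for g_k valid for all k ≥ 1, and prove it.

Claim: g_k = 2^k + 3^k.

Base case: g_1 = 5, and 2^1 + 3^1 = 2 + 3 = 5.
Assume g_j = 2^j + 3^j for some j ≥ 1.
Then g_{j+1} = 2g_j + 3^j = 2·(2^j + 3^j) + 3^j = 2^{j+1} + 2·3^j + 3^j = 2^{j+1} + 3·3^j = 2^{j+1} + 3^{j+1}.
Hence g_k = 2^k + 3^k for every k ≥ 1, by induction.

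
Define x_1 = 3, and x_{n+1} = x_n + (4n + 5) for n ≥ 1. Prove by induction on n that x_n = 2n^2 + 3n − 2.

Base case: x_1 = 3, and 2·1^2 + 3·1 − 2 = 3.
Assume x_r = 2r^2 + 3r − 2.
Then x_{r+1} = x_r + (4r + 5) = (2r^2 + 3r − 2) + (4r + 5) = 2r^2 + 7r + 3,
and 2·(r+1)^2 + 3·(r+1) − 2 = 2r^2 + 7r + 3.
By induction, x_n = 2n^2 + 3n − 2 for all n ≥ 1.

x_n = 2n^2 + 3n − 2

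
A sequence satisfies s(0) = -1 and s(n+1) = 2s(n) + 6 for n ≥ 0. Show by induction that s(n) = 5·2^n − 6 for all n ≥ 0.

Base case: s(0) = -1, and 5·2^0 − 6 = 5 − 6 = -1.
Assume s(j) = 5·2^j − 6 for some j ≥ 0.
Then s(j+1) = 2s(j) + 6 = 2·(5·2^j − 6) + 6 = 10·2^j − 12 + 6 = 5·2^{j+1} − 6.
Hence s(n) = 5·2^n − 6 for every n ≥ 0, by induction.

s(n) = 5·2^n − 6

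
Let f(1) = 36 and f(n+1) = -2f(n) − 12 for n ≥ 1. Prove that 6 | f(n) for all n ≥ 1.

Base case: f(1) = 36 = 6·6, so 6 | f(1).
Assume 6 | f(j), so f(j) = 6t for some integer t.
Then f(j+1) = -2f(j) − 12 = -2·(6t) − 12 = 6(-2t − 2), so 6 | f(j+1).
By induction, 6 | f(n) for all n ≥ 1.

6 | f(n)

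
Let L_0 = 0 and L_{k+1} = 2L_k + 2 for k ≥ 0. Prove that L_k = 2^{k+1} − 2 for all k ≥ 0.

Base case: L_0 = 0, and 2^{0+1} − 2 = 2 − 2 = 0.
Assume L_j = 2^{j+1} − 2 for some j ≥ 0.
Then L_{j+1} = 2L_j + 2 = 2·(2^{j+1} − 2) + 2 = 2^{j+2} − 4 + 2 = 2^{j+2} − 2.
This completes the inductive step, so L_k = 2^{k+1} − 2 for all k ≥ 0.

L_k = 2^{k+1} − 2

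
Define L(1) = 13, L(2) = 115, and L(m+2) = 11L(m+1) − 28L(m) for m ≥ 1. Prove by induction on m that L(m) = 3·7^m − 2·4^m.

Base cases: L(1) = 13 and 3·7^1 − 2·4^1 = 13; L(2) = 115 and 3·7^2 − 2·4^2 = 115.
Assume L(j) = 3·7^j − 2·4^j for all 1 ≤ j ≤ r, where r ≥ 2.
Then L(r+1) = 11L(r) − 28L(r−1) = 11·(3·7^r − 2·4^r) − 28·(3·7^{r−1} − 2·4^{r−1}) = 3·(11·7 − 28)7^{r−1} − 2·(11·4 − 28)4^{r−1} = 147·7^{r−1} − 32·4^{r−1} = 3·7^{r+1} − 2·4^{r+1}.
This completes the inductive step, so L(m) = 3·7^m − 2·4^m for all m ≥ 1.

L(m) = 3·7^m − 2·4^m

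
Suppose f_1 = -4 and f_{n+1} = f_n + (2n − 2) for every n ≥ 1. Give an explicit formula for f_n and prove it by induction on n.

Claim: f_n = n^2 − 3n − 2.

Base case: f_1 = -4, and 1^2 − 3·1 − 2 = -4.
Assume f_m = m^2 − 3m − 2.
Then f_{m+1} = f_m + (2m − 2) = (m^2 − 3m − 2) + (2m − 2) = m^2 − m − 4,
and (m+1)^2 − 3·(m+1) − 2 = m^2 − m − 4.
Hence f_n = n^2 − 3n − 2 for every n ≥ 1, by induction.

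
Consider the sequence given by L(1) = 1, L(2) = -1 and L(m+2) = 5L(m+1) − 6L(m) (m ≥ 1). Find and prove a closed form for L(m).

Claim: L(m) = 2·2^m − 3^m.

Base cases: L(1) = 1 and 2·2^1 − 3^1 = 1; L(2) = -1 and 2·2^2 − 3^2 = -1.
Assume L(j) = 2·2^j − 3^j for all 1 ≤ j ≤ r, where r ≥ 2.
Then L(r+1) = 5L(r) − 6L(r−1) = 5·(2·2^r − 3^r) − 6·(2·2^{r−1} − 3^{r−1}) = 2·(5·2 − 6)2^{r−1} − (5·3 − 6)3^{r−1} = 8·2^{r−1} − 9·3^{r−1} = 2·2^{r+1} − 3^{r+1}.
Hence L(m) = 2·2^m − 3^m for every m ≥ 1, by strong induction.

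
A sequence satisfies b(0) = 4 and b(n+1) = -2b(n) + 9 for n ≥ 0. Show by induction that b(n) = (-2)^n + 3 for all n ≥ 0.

Base case: b(0) = 4, and (-2)^0 + 3 = 1 + 3 = 4.
Assume b(j) = (-2)^j + 3 for some j ≥ 0.
Then b(j+1) = -2b(j) + 9 = -2·((-2)^j + 3) + 9 = -2·(-2)^j − 6 + 9 = (-2)^{j+1} + 3.
Hence b(n) = (-2)^n + 3 for every n ≥ 0, by induction.

b(n) = (-2)^n + 3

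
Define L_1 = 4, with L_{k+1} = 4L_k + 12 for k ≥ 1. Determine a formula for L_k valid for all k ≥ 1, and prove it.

Claim: L_k = 2·4^k − 4.

Base case: L_1 = 4, and 2·4^1 − 4 = 8 − 4 = 4.
Assume L_r = 2·4^r − 4 for some r ≥ 1.
Then L_{r+1} = 4L_r + 12 = 4·(2·4^r − 4) + 12 = 8·4^r − 16 + 12 = 2·4^{r+1} − 4.
So the formula holds for r+1, and by induction L_k = 2·4^k − 4 for all k ≥ 1.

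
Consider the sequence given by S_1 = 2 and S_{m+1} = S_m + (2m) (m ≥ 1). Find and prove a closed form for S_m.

Claim: S_m = m^2 − m + 2.

Base case: S_1 = 2, and 1^2 − 1 + 2 = 2.
Assume S_k = k^2 − k + 2.
Then S_{k+1} = S_k + (2k) = (k^2 − k + 2) + (2k) = k^2 + k + 2,
and (k+1)^2 − (k+1) + 2 = k^2 + k + 2.
By induction, S_m = m^2 − m + 2 for all m ≥ 1.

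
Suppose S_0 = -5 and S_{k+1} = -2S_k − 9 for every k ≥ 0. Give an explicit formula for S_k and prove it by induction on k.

Claim: S_k = -2·(-2)^k − 3.

Base case: S_0 = -5, and -2·(-2)^0 − 3 = -2 − 3 = -5.
Assume S_j = -2·(-2)^j − 3 for some j ≥ 0.
Then S_{j+1} = -2S_j − 9 = -2·(-2·(-2)^j − 3) − 9 = 4·(-2)^j + 6 − 9 = -2·(-2)^{j+1} − 3.
So the formula holds for j+1, and by induction S_k = -2·(-2)^k − 3 for all k ≥ 0.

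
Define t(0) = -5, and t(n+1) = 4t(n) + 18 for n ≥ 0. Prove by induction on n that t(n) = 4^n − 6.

Base case: t(0) = -5, and 4^0 − 6 = 1 − 6 = -5.
Assume t(r) = 4^r − 6 for some r ≥ 0.
Then t(r+1) = 4t(r) + 18 = 4·(4^r − 6) + 18 = 4^{r+1} − 24 + 18 = 4^{r+1} − 6.
This completes the inductive step, so t(n) = 4^n − 6 for all n ≥ 0.

t(n) = 4^n − 6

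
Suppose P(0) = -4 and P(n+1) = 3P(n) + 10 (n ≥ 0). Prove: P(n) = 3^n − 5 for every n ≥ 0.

Base case: P(0) = -4, and 3^0 − 5 = 1 − 5 = -4.
Assume P(j) = 3^j − 5 for some j ≥ 0.
Then P(j+1) = 3P(j) + 10 = 3·(3^j − 5) + 10 = 3^{j+1} − 15 + 10 = 3^{j+1} − 5.
So the formula holds for j+1, and by induction P(n) = 3^n − 5 for all n ≥ 0.

P(n) = 3^n − 5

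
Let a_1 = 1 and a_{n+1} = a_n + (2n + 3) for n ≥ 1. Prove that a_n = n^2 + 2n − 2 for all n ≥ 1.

Base case: a_1 = 1, and 1^2 + 2·1 − 2 = 1.
Assume a_k = k^2 + 2k − 2.
Then a_{k+1} = a_k + (2k + 3) = (k^2 + 2k − 2) + (2k + 3) = k^2 + 4k + 1,
and (k+1)^2 + 2·(k+1) − 2 = k^2 + 4k + 1.
Hence a_n = n^2 + 2n − 2 for every n ≥ 1, by induction.

a_n = n^2 + 2n − 2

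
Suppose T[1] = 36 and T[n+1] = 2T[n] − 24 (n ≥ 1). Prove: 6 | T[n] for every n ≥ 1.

Base case: T[1] = 36 = 6·6, so 6 | T[1].
Assume 6 | T[j], so T[j] = 6t for some integer t.
Then T[j+1] = 2T[j] − 24 = 2·(6t) − 24 = 6(2t − 4), so 6 | T[j+1].
Hence 6 | T[n] for every n ≥ 1, by induction.

6 | T[n]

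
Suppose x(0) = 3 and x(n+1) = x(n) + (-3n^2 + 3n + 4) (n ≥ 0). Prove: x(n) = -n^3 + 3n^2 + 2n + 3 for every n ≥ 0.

Base case: x(0) = 3, and -0^3 + 3·0^2 + 2·0 + 3 = 3.
Assume x(k) = -k^3 + 3k^2 + 2k + 3.
Then x(k+1) = x(k) + (-3k^2 + 3k + 4) = (-k^3 + 3k^2 + 2k + 3) + (-3k^2 + 3k + 4) = -k^3 + 5k + 7,
and -(k+1)^3 + 3·(k+1)^2 + 2·(k+1) + 3 = -k^3 + 5k + 7.
This completes the inductive step, so x(n) = -n^3 + 3n^2 + 2n + 3 for all n ≥ 0.

x(n) = -n^3 + 3n^2 + 2n + 3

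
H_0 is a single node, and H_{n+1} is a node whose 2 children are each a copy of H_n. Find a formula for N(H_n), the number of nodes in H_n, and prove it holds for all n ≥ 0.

Claim: N(H_n) = 2^{n+1} − 1.

Base case: N(H_0) = 1, and 2^{0+1} − 1 = 1.
Assume N(H_m) = 2^{m+1} − 1.
Then N(H_{m+1}) = 1 + 2N(H_m) = 1 + 2(2^{m+1} − 1) = 2^{m+2} − 2 + 1 = 2^{m+2} − 1.
By induction, N(H_n) = 2^{n+1} − 1 for all n ≥ 0.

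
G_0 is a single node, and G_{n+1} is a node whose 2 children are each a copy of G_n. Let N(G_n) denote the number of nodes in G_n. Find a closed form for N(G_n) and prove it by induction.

Claim: N(G_n) = 2^{n+1} − 1.

Base case: N(G_0) = 1, and 2^{0+1} − 1 = 1.
Assume N(G_j) = 2^{j+1} − 1.
Then N(G_{j+1}) = 1 + 2N(G_j) = 1 + 2(2^{j+1} − 1) = 2^{j+2} − 2 + 1 = 2^{j+2} − 1.
So the formula holds for j+1, and by induction N(G_n) = 2^{n+1} − 1 for all n ≥ 0.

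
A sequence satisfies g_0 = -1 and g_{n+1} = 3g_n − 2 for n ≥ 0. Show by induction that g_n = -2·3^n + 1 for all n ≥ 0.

Base case: g_0 = -1, and -2·3^0 + 1 = -2 + 1 = -1.
Assume g_r = -2·3^r + 1 for some r ≥ 0.
Then g_{r+1} = 3g_r − 2 = 3·(-2·3^r + 1) − 2 = -6·3^r + 3 − 2 = -2·3^{r+1} + 1.
So the formula holds for r+1, and by induction g_n = -2·3^n + 1 for all n ≥ 0.

g_n = -2·3^n + 1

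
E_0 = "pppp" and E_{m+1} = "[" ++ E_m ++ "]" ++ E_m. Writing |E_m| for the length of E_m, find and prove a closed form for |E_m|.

Claim: |E_m| = 6·2^m − 2.

Base case: |E_0| = 4, and 6·2^0 − 2 = 4.
Assume |E_r| = 6·2^r − 2.
Then |E_{r+1}| = 1 + |E_r| + 1 + |E_r| = 2|E_r| + 2 = 2(6·2^r − 2) + 2 = 6·2^{r+1} − 4 + 2 = 6·2^{r+1} − 2.
Hence |E_m| = 6·2^m − 2 for every m ≥ 0, by induction.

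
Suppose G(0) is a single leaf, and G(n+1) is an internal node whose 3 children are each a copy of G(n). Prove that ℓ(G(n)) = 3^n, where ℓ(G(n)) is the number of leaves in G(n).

Base case: ℓ(G(0)) = 1, and 3^0 = 1.
Assume ℓ(G(r)) = 3^r.
Then ℓ(G(r+1)) = 3·ℓ(G(r)) = 3·3^r = 3^{r+1}.
By induction, ℓ(G(n)) = 3^n for all n ≥ 0.

ℓ(G(n)) = 3^n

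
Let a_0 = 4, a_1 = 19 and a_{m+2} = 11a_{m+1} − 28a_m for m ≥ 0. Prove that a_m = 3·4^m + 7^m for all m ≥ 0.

Base cases: a_0 = 4 and 3·4^0 + 7^0 = 4; a_1 = 19 and 3·4^1 + 7^1 = 19.
Assume a_i = 3·4^i + 7^i for all 0 ≤ i ≤ j, where j ≥ 1.
Then a_{j+1} = 11a_j − 28a_{j−1} = 11·(3·4^j + 7^j) − 28·(3·4^{j−1} + 7^{j−1}) = 3·(11·4 − 28)4^{j−1} + (11·7 − 28)7^{j−1} = 48·4^{j−1} + 49·7^{j−1} = 3·4^{j+1} + 7^{j+1}.
By strong induction, a_m = 3·4^m + 7^m for all m ≥ 0.

a_m = 3·4^m + 7^m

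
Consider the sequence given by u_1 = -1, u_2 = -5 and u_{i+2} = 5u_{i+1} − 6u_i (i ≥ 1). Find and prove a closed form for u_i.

Claim: u_i = 2^i − 3^i.

Base cases: u_1 = -1 and 2^1 − 3^1 = -1; u_2 = -5 and 2^2 − 3^2 = -5.
Assume u_j = 2^j − 3^j for all 1 ≤ j ≤ m, where m ≥ 2.
Then u_{m+1} = 5u_m − 6u_{m−1} = 5·(2^m − 3^m) − 6·(2^{m−1} − 3^{m−1}) = (5·2 − 6)2^{m−1} − (5·3 − 6)3^{m−1} = 4·2^{m−1} − 9·3^{m−1} = 2^{m+1} − 3^{m+1}.
So the formula holds for m+1, and by strong induction u_i = 2^i − 3^i for all i ≥ 1.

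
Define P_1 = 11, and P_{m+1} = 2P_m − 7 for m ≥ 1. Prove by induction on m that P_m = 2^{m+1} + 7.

Base case: P_1 = 11, and 2^{1+1} + 7 = 4 + 7 = 11.
Assume P_r = 2^{r+1} + 7 for some r ≥ 1.
Then P_{r+1} = 2P_r − 7 = 2·(2^{r+1} + 7) − 7 = 2^{r+2} + 14 − 7 = 2^{r+2} + 7.
So the formula holds for r+1, and by induction P_m = 2^{m+1} + 7 for all m ≥ 1.

P_m = 2^{m+1} + 7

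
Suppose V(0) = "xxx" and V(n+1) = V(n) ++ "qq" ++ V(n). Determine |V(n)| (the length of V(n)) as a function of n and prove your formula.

Claim: |V(n)| = 5·2^n − 2.

Base case: |V(0)| = 3, and 5·2^0 − 2 = 3.
Assume |V(j)| = 5·2^j − 2.
Then |V(j+1)| = |V(j)| + 2 + |V(j)| = 2|V(j)| + 2 = 2(5·2^j − 2) + 2 = 5·2^{j+1} − 4 + 2 = 5·2^{j+1} − 2.
By induction, |V(n)| = 5·2^n − 2 for all n ≥ 0.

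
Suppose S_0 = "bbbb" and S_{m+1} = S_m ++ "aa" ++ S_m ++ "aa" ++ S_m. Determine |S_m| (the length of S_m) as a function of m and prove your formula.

Claim: |S_m| = 6·3^m − 2.

Base case: |S_0| = 4, and 6·3^0 − 2 = 4.
Assume |S_j| = 6·3^j − 2.
Then |S_{j+1}| = 3|S_j| + 4 = 3(6·3^j − 2) + 4 = 6·3^{j+1} − 6 + 4 = 6·3^{j+1} − 2.
Hence |S_m| = 6·3^m − 2 for every m ≥ 0, by induction.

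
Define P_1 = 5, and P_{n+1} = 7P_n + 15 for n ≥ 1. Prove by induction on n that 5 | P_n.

Base case: P_1 = 5 = 5·1, so 5 | P_1.
Assume 5 | P_j, so P_j = 5t for some integer t.
Then P_{j+1} = 7P_j + 15 = 7·(5t) + 15 = 5(7t + 3), so 5 | P_{j+1}.
So the property holds for j+1, and by induction 5 | P_n for all n ≥ 1.

5 | P_n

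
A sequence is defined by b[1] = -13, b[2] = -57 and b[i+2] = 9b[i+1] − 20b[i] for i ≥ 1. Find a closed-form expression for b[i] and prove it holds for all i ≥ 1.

Claim: b[i] = -5^i − 2·4^i.

Base cases: b[1] = -13 and -5^1 − 2·4^1 = -13; b[2] = -57 and -5^2 − 2·4^2 = -57.
Assume b[t] = -5^t − 2·4^t for all 1 ≤ t ≤ j, where j ≥ 2.
Then b[j+1] = 9b[j] − 20b[j−1] = 9·(-5^j − 2·4^j) − 20·(-5^{j−1} − 2·4^{j−1}) = -(9·5 − 20)5^{j−1} − 2·(9·4 − 20)4^{j−1} = -25·5^{j−1} − 32·4^{j−1} = -5^{j+1} − 2·4^{j+1}.
By strong induction, b[i] = -5^i − 2·4^i for all i ≥ 1.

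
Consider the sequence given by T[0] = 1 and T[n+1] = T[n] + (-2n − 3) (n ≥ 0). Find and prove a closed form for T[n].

Claim: T[n] = -n^2 − 2n + 1.

Base case: T[0] = 1, and -0^2 − 2·0 + 1 = 1.
Assume T[r] = -r^2 − 2r + 1.
Then T[r+1] = T[r] + (-2r − 3) = (-r^2 − 2r + 1) + (-2r − 3) = -r^2 − 4r − 2,
and -(r+1)^2 − 2·(r+1) + 1 = -r^2 − 4r − 2.
This completes the inductive step, so T[n] = -n^2 − 2n + 1 for all n ≥ 0.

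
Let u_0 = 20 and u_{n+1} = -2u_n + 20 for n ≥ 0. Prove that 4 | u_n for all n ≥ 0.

Base case: u_0 = 20 = 4·5, so 4 | u_0.
Assume 4 | u_r, so u_r = 4t for some integer t.
Then u_{r+1} = -2u_r + 20 = -2·(4t) + 20 = 4(-2t + 5), so 4 | u_{r+1}.
By induction, 4 | u_n for all n ≥ 0.

4 | u_n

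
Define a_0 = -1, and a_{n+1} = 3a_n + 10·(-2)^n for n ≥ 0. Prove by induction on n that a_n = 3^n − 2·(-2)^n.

Base case: a_0 = -1, and 3^0 − 2·(-2)^0 = 1 − 2 = -1.
Assume a_k = 3^k − 2·(-2)^k for some k ≥ 0.
Then a_{k+1} = 3a_k + 10·(-2)^k = 3·(3^k − 2·(-2)^k) + 10·(-2)^k = 3^{k+1} − 6·(-2)^k + 10·(-2)^k = 3^{k+1} + 4·(-2)^k = 3^{k+1} − 2·(-2)^{k+1}.
So the formula holds for k+1, and by induction a_n = 3^n − 2·(-2)^n for all n ≥ 0.

a_n = 3^n − 2·(-2)^n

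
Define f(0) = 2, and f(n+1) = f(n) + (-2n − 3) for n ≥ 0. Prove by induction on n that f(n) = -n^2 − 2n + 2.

Base case: f(0) = 2, and -0^2 − 2·0 + 2 = 2.
Assume f(k) = -k^2 − 2k + 2.
Then f(k+1) = f(k) + (-2k − 3) = (-k^2 − 2k + 2) + (-2k − 3) = -k^2 − 4k − 1,
and -(k+1)^2 − 2·(k+1) + 2 = -k^2 − 4k − 1.
By induction, f(n) = -n^2 − 2n + 2 for all n ≥ 0.

f(n) = -n^2 − 2n + 2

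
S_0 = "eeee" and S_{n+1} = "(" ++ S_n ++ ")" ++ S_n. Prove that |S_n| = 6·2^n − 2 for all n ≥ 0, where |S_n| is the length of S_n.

Base case: |S_0| = 4, and 6·2^0 − 2 = 4.
Assume |S_r| = 6·2^r − 2.
Then |S_{r+1}| = 1 + |S_r| + 1 + |S_r| = 2|S_r| + 2 = 2(6·2^r − 2) + 2 = 6·2^{r+1} − 4 + 2 = 6·2^{r+1} − 2.
So the formula holds for r+1, and by induction |S_n| = 6·2^n − 2 for all n ≥ 0.

|S_n| = 6·2^n − 2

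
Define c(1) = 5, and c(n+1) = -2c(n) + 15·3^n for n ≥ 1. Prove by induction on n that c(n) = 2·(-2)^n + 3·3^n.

Base case: c(1) = 5, and 2·(-2)^1 + 3·3^1 = -4 + 9 = 5.
Assume c(j) = 2·(-2)^j + 3·3^j for some j ≥ 1.
Then c(j+1) = -2c(j) + 15·3^j = -2·(2·(-2)^j + 3·3^j) + 15·3^j = 2·(-2)^{j+1} − 6·3^j + 15·3^j = 2·(-2)^{j+1} + 9·3^j = 2·(-2)^{j+1} + 3·3^{j+1}.
Hence c(n) = 2·(-2)^n + 3·3^n for every n ≥ 1, by induction.

c(n) = 2·(-2)^n + 3·3^n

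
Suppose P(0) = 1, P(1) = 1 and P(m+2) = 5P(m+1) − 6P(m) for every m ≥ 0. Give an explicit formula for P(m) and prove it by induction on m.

Claim: P(m) = -3^m + 2·2^m.

Base cases: P(0) = 1 and -3^0 + 2·2^0 = 1; P(1) = 1 and -3^1 + 2·2^1 = 1.
Assume P(j) = -3^j + 2·2^j for all 0 ≤ j ≤ r, where r ≥ 1.
Then P(r+1) = 5P(r) − 6P(r−1) = 5·(-3^r + 2·2^r) − 6·(-3^{r−1} + 2·2^{r−1}) = -(5·3 − 6)3^{r−1} + 2·(5·2 − 6)2^{r−1} = -9·3^{r−1} + 8·2^{r−1} = -3^{r+1} + 2·2^{r+1}.
This completes the inductive step, so P(m) = -3^m + 2·2^m for all m ≥ 0.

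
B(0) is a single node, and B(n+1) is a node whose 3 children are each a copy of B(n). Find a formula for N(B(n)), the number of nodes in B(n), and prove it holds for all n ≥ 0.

Claim: N(B(n)) = (3^{n+1} − 1)/2.

Base case: N(B(0)) = 1, and (3^{0+1} − 1)/2 = 1.
Assume N(B(k)) = (3^{k+1} − 1)/2.
Then N(B(k+1)) = 1 + 3N(B(k)) = 1 + 3·(3^{k+1} − 1)/2 = 1 + (3^{k+2} − 3)/2 = (2 + 3^{k+2} − 3)/2 = (3^{k+2} − 1)/2.
By induction, N(B(n)) = (3^{n+1} − 1)/2 for all n ≥ 0.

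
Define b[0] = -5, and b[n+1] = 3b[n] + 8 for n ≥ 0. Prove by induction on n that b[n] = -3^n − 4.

Base case: b[0] = -5, and -3^0 − 4 = -1 − 4 = -5.
Assume b[m] = -3^m − 4 for some m ≥ 0.
Then b[m+1] = 3b[m] + 8 = 3·(-3^m − 4) + 8 = -3^{m+1} − 12 + 8 = -3^{m+1} − 4.
So the formula holds for m+1, and by induction b[n] = -3^n − 4 for all n ≥ 0.

b[n] = -3^n − 4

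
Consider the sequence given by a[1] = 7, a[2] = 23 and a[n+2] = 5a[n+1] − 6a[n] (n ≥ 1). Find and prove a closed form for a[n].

Claim: a[n] = 3·3^n − 2^n.

Base cases: a[1] = 7 and 3·3^1 − 2^1 = 7; a[2] = 23 and 3·3^2 − 2^2 = 23.
Assume a[j] = 3·3^j − 2^j for all 1 ≤ j ≤ m, where m ≥ 2.
Then a[m+1] = 5a[m] − 6a[m−1] = 5·(3·3^m − 2^m) − 6·(3·3^{m−1} − 2^{m−1}) = 3·(5·3 − 6)3^{m−1} − (5·2 − 6)2^{m−1} = 27·3^{m−1} − 4·2^{m−1} = 3·3^{m+1} − 2^{m+1}.
So the formula holds for m+1, and by strong induction a[n] = 3·3^n − 2^n for all n ≥ 1.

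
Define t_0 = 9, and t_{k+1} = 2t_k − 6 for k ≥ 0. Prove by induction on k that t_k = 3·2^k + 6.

Base case: t_0 = 9, and 3·2^0 + 6 = 3 + 6 = 9.
Assume t_r = 3·2^r + 6 for some r ≥ 0.
Then t_{r+1} = 2t_r − 6 = 2·(3·2^r + 6) − 6 = 6·2^r + 12 − 6 = 3·2^{r+1} + 6.
This completes the inductive step, so t_k = 3·2^k + 6 for all k ≥ 0.

t_k = 3·2^k + 6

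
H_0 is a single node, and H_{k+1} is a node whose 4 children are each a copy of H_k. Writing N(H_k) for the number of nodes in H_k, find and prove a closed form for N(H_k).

Claim: N(H_k) = (4^{k+1} − 1)/3.

Base case: N(H_0) = 1, and (4^{0+1} − 1)/3 = 1.
Assume N(H_j) = (4^{j+1} − 1)/3.
Then N(H_{j+1}) = 1 + 4N(H_j) = 1 + 4·(4^{j+1} − 1)/3 = 1 + (4^{j+2} − 4)/3 = (3 + 4^{j+2} − 4)/3 = (4^{j+2} − 1)/3.
Hence N(H_k) = (4^{k+1} − 1)/3 for every k ≥ 0, by induction.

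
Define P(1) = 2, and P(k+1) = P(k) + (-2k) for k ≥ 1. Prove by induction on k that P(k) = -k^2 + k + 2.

Base case: P(1) = 2, and -1^2 + 1 + 2 = 2.
Assume P(m) = -m^2 + m + 2.
Then P(m+1) = P(m) + (-2m) = (-m^2 + m + 2) + (-2m) = -m^2 − m + 2,
and -(m+1)^2 + (m+1) + 2 = -m^2 − m + 2.
By induction, P(k) = -k^2 + k + 2 for all k ≥ 1.

P(k) = -k^2 + k + 2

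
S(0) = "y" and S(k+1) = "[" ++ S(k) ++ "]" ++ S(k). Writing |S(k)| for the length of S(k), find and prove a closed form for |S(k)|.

Claim: |S(k)| = 3·2^k − 2.

Base case: |S(0)| = 1, and 3·2^0 − 2 = 1.
Assume |S(r)| = 3·2^r − 2.
Then |S(r+1)| = 1 + |S(r)| + 1 + |S(r)| = 2|S(r)| + 2 = 2(3·2^r − 2) + 2 = 3·2^{r+1} − 4 + 2 = 3·2^{r+1} − 2.
Hence |S(k)| = 3·2^k − 2 for every k ≥ 0, by induction.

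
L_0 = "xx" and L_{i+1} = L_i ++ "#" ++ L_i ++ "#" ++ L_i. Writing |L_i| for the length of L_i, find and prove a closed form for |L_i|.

Claim: |L_i| = 3^{i+1} − 1.

Base case: |L_0| = 2, and 3^{0+1} − 1 = 2.
Assume |L_k| = 3^{k+1} − 1.
Then |L_{k+1}| = 3|L_k| + 2 = 3(3^{k+1} − 1) + 2 = 3^{k+2} − 3 + 2 = 3^{k+2} − 1.
By induction, |L_i| = 3^{i+1} − 1 for all i ≥ 0.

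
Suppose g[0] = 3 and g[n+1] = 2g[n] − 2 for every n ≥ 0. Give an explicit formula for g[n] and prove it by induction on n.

Claim: g[n] = 2^n + 2.

Base case: g[0] = 3, and 2^0 + 2 = 1 + 2 = 3.
Assume g[j] = 2^j + 2 for some j ≥ 0.
Then g[j+1] = 2g[j] − 2 = 2·(2^j + 2) − 2 = 2^{j+1} + 4 − 2 = 2^{j+1} + 2.
By induction, g[n] = 2^n + 2 for all n ≥ 0.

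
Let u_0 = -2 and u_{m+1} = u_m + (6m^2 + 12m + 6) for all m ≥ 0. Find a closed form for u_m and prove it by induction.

Claim: u_m = 2m^3 + 3m^2 + m − 2.

Base case: u_0 = -2, and 2·0^3 + 3·0^2 + 0 − 2 = -2.
Assume u_j = 2j^3 + 3j^2 + j − 2.
Then u_{j+1} = u_j + (6j^2 + 12j + 6) = (2j^3 + 3j^2 + j − 2) + (6j^2 + 12j + 6) = 2j^3 + 9j^2 + 13j + 4,
and 2·(j+1)^3 + 3·(j+1)^2 + (j+1) − 2 = 2j^3 + 9j^2 + 13j + 4.
This completes the inductive step, so u_m = 2m^3 + 3m^2 + m − 2 for all m ≥ 0.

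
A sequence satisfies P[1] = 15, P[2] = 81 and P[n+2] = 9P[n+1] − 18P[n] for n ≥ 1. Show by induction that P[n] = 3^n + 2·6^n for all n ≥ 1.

Base cases: P[1] = 15 and 3^1 + 2·6^1 = 15; P[2] = 81 and 3^2 + 2·6^2 = 81.
Assume P[j] = 3^j + 2·6^j for all 1 ≤ j ≤ m, where m ≥ 2.
Then P[m+1] = 9P[m] − 18P[m−1] = 9·(3^m + 2·6^m) − 18·(3^{m−1} + 2·6^{m−1}) = (9·3 − 18)3^{m−1} + 2·(9·6 − 18)6^{m−1} = 9·3^{m−1} + 72·6^{m−1} = 3^{m+1} + 2·6^{m+1}.
Hence P[n] = 3^n + 2·6^n for every n ≥ 1, by strong induction.

P[n] = 3^n + 2·6^n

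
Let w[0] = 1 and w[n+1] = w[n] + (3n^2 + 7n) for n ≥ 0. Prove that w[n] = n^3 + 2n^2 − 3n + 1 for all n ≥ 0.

Base case: w[0] = 1, and 0^3 + 2·0^2 − 3·0 + 1 = 1.
Assume w[j] = j^3 + 2j^2 − 3j + 1.
Then w[j+1] = w[j] + (3j^2 + 7j) = (j^3 + 2j^2 − 3j + 1) + (3j^2 + 7j) = j^3 + 5j^2 + 4j + 1,
and (j+1)^3 + 2·(j+1)^2 − 3·(j+1) + 1 = j^3 + 5j^2 + 4j + 1.
This completes the inductive step, so w[n] = n^3 + 2n^2 − 3n + 1 for all n ≥ 0.

w[n] = n^3 + 2n^2 − 3n + 1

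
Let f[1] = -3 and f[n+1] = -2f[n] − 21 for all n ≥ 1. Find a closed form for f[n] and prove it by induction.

Claim: f[n] = -2·(-2)^n − 7.

Base case: f[1] = -3, and -2·(-2)^1 − 7 = 4 − 7 = -3.
Assume f[j] = -2·(-2)^j − 7 for some j ≥ 1.
Then f[j+1] = -2f[j] − 21 = -2·(-2·(-2)^j − 7) − 21 = 4·(-2)^j + 14 − 21 = -2·(-2)^{j+1} − 7.
This completes the inductive step, so f[n] = -2·(-2)^n − 7 for all n ≥ 1.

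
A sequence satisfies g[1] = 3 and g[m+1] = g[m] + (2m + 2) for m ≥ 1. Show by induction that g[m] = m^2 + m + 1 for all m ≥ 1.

Base case: g[1] = 3, and 1^2 + 1 + 1 = 3.
Assume g[r] = r^2 + r + 1.
Then g[r+1] = g[r] + (2r + 2) = (r^2 + r + 1) + (2r + 2) = r^2 + 3r + 3,
and (r+1)^2 + (r+1) + 1 = r^2 + 3r + 3.
This completes the inductive step, so g[m] = m^2 + m + 1 for all m ≥ 1.

g[m] = m^2 + m + 1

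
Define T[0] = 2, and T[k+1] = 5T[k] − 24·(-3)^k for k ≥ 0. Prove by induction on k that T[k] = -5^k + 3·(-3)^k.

Base case: T[0] = 2, and -5^0 + 3·(-3)^0 = -1 + 3 = 2.
Assume T[j] = -5^j + 3·(-3)^j for some j ≥ 0.
Then T[j+1] = 5T[j] − 24·(-3)^j = 5·(-5^j + 3·(-3)^j) − 24·(-3)^j = -5^{j+1} + 15·(-3)^j − 24·(-3)^j = -5^{j+1} − 9·(-3)^j = -5^{j+1} + 3·(-3)^{j+1}.
By induction, T[k] = -5^k + 3·(-3)^k for all k ≥ 0.

T[k] = -5^k + 3·(-3)^k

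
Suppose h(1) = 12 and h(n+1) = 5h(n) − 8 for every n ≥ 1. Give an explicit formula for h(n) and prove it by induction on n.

Claim: h(n) = 2·5^n + 2.

Base case: h(1) = 12, and 2·5^1 + 2 = 10 + 2 = 12.
Assume h(m) = 2·5^m + 2 for some m ≥ 1.
Then h(m+1) = 5h(m) − 8 = 5·(2·5^m + 2) − 8 = 10·5^m + 10 − 8 = 2·5^{m+1} + 2.
So the formula holds for m+1, and by induction h(n) = 2·5^n + 2 for all n ≥ 1.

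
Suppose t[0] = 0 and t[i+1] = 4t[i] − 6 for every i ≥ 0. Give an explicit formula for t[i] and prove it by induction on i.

Claim: t[i] = -2·4^i + 2.

Base case: t[0] = 0, and -2·4^0 + 2 = -2 + 2 = 0.
Assume t[m] = -2·4^m + 2 for some m ≥ 0.
Then t[m+1] = 4t[m] − 6 = 4·(-2·4^m + 2) − 6 = -8·4^m + 8 − 6 = -2·4^{m+1} + 2.
So the formula holds for m+1, and by induction t[i] = -2·4^i + 2 for all i ≥ 0.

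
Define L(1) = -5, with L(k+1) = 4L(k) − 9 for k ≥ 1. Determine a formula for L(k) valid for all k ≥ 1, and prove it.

Claim: L(k) = -2·4^k + 3.

Base case: L(1) = -5, and -2·4^1 + 3 = -8 + 3 = -5.
Assume L(r) = -2·4^r + 3 for some r ≥ 1.
Then L(r+1) = 4L(r) − 9 = 4·(-2·4^r + 3) − 9 = -8·4^r + 12 − 9 = -2·4^{r+1} + 3.
This completes the inductive step, so L(k) = -2·4^k + 3 for all k ≥ 1.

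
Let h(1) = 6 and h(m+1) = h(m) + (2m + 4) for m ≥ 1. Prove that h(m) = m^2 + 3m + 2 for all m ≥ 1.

Base case: h(1) = 6, and 1^2 + 3·1 + 2 = 6.
Assume h(j) = j^2 + 3j + 2.
Then h(j+1) = h(j) + (2j + 4) = (j^2 + 3j + 2) + (2j + 4) = j^2 + 5j + 6,
and (j+1)^2 + 3·(j+1) + 2 = j^2 + 5j + 6.
This completes the inductive step, so h(m) = m^2 + 3m + 2 for all m ≥ 1.

h(m) = m^2 + 3m + 2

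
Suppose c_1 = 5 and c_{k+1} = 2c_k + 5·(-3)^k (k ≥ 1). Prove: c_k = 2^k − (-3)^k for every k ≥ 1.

Base case: c_1 = 5, and 2^1 − (-3)^1 = 2 + 3 = 5.
Assume c_j = 2^j − (-3)^j for some j ≥ 1.
Then c_{j+1} = 2c_j + 5·(-3)^j = 2·(2^j − (-3)^j) + 5·(-3)^j = 2^{j+1} − 2·(-3)^j + 5·(-3)^j = 2^{j+1} + 3·(-3)^j = 2^{j+1} − (-3)^{j+1}.
Hence c_k = 2^k − (-3)^k for every k ≥ 1, by induction.

c_k = 2^k − (-3)^k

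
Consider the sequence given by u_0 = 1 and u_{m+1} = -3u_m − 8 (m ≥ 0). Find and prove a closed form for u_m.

Claim: u_m = 3·(-3)^m − 2.

Base case: u_0 = 1, and 3·(-3)^0 − 2 = 3 − 2 = 1.
Assume u_k = 3·(-3)^k − 2 for some k ≥ 0.
Then u_{k+1} = -3u_k − 8 = -3·(3·(-3)^k − 2) − 8 = -9·(-3)^k + 6 − 8 = 3·(-3)^{k+1} − 2.
Hence u_m = 3·(-3)^m − 2 for every m ≥ 0, by induction.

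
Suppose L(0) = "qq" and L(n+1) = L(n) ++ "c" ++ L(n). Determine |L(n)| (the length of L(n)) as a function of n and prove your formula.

Claim: |L(n)| = 3·2^n − 1.

Base case: |L(0)| = 2, and 3·2^0 − 1 = 2.
Assume |L(j)| = 3·2^j − 1.
Then |L(j+1)| = |L(j)| + 1 + |L(j)| = 2|L(j)| + 1 = 2(3·2^j − 1) + 1 = 3·2^{j+1} − 2 + 1 = 3·2^{j+1} − 1.
By induction, |L(n)| = 3·2^n − 1 for all n ≥ 0.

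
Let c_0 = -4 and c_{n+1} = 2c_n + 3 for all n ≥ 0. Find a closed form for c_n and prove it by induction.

Claim: c_n = -2^n − 3.

Base case: c_0 = -4, and -2^0 − 3 = -1 − 3 = -4.
Assume c_j = -2^j − 3 for some j ≥ 0.
Then c_{j+1} = 2c_j + 3 = 2·(-2^j − 3) + 3 = -2^{j+1} − 6 + 3 = -2^{j+1} − 3.
Hence c_n = -2^n − 3 for every n ≥ 0, by induction.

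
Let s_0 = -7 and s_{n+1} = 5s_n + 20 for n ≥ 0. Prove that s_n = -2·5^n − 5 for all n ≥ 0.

Base case: s_0 = -7, and -2·5^0 − 5 = -2 − 5 = -7.
Assume s_r = -2·5^r − 5 for some r ≥ 0.
Then s_{r+1} = 5s_r + 20 = 5·(-2·5^r − 5) + 20 = -10·5^r − 25 + 20 = -2·5^{r+1} − 5.
By induction, s_n = -2·5^n − 5 for all n ≥ 0.

s_n = -2·5^n − 5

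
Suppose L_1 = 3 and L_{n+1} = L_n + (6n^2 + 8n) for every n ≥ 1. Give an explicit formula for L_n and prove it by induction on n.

Claim: L_n = 2n^3 + n^2 − 3n + 3.

Base case: L_1 = 3, and 2·1^3 + 1^2 − 3·1 + 3 = 3.
Assume L_r = 2r^3 + r^2 − 3r + 3.
Then L_{r+1} = L_r + (6r^2 + 8r) = (2r^3 + r^2 − 3r + 3) + (6r^2 + 8r) = 2r^3 + 7r^2 + 5r + 3,
and 2·(r+1)^3 + (r+1)^2 − 3·(r+1) + 3 = 2r^3 + 7r^2 + 5r + 3.
This completes the inductive step, so L_n = 2n^3 + n^2 − 3n + 3 for all n ≥ 1.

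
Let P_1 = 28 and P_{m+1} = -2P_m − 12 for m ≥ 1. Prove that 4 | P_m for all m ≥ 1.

Base case: P_1 = 28 = 4·7, so 4 | P_1.
Assume 4 | P_k, so P_k = 4t for some integer t.
Then P_{k+1} = -2P_k − 12 = -2·(4t) − 12 = 4(-2t − 3), so 4 | P_{k+1}.
This completes the inductive step, so 4 | P_m for all m ≥ 1.

4 | P_m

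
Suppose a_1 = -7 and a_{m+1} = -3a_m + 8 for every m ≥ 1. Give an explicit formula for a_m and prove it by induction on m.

Claim: a_m = 3·(-3)^m + 2.

Base case: a_1 = -7, and 3·(-3)^1 + 2 = -9 + 2 = -7.
Assume a_k = 3·(-3)^k + 2 for some k ≥ 1.
Then a_{k+1} = -3a_k + 8 = -3·(3·(-3)^k + 2) + 8 = -9·(-3)^k − 6 + 8 = 3·(-3)^{k+1} + 2.
By induction, a_m = 3·(-3)^m + 2 for all m ≥ 1.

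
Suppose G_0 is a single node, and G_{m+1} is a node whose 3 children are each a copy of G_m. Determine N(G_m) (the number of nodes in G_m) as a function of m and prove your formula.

Claim: N(G_m) = (3^{m+1} − 1)/2.

Base case: N(G_0) = 1, and (3^{0+1} − 1)/2 = 1.
Assume N(G_k) = (3^{k+1} − 1)/2.
Then N(G_{k+1}) = 1 + 3N(G_k) = 1 + 3·(3^{k+1} − 1)/2 = 1 + (3^{k+2} − 3)/2 = (2 + 3^{k+2} − 3)/2 = (3^{k+2} − 1)/2.
By induction, N(G_m) = (3^{m+1} − 1)/2 for all m ≥ 0.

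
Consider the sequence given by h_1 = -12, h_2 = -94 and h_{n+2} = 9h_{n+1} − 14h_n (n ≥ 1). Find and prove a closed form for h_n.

Claim: h_n = 2^n − 2·7^n.

Base cases: h_1 = -12 and 2^1 − 2·7^1 = -12; h_2 = -94 and 2^2 − 2·7^2 = -94.
Assume h_i = 2^i − 2·7^i for all 1 ≤ i ≤ j, where j ≥ 2.
Then h_{j+1} = 9h_j − 14h_{j−1} = 9·(2^j − 2·7^j) − 14·(2^{j−1} − 2·7^{j−1}) = (9·2 − 14)2^{j−1} − 2·(9·7 − 14)7^{j−1} = 4·2^{j−1} − 98·7^{j−1} = 2^{j+1} − 2·7^{j+1}.
This completes the inductive step, so h_n = 2^n − 2·7^n for all n ≥ 1.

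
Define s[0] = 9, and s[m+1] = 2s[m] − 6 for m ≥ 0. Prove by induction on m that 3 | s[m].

Base case: s[0] = 9 = 3·3, so 3 | s[0].
Assume 3 | s[r], so s[r] = 3t for some integer t.
Then s[r+1] = 2s[r] − 6 = 2·(3t) − 6 = 3(2t − 2), so 3 | s[r+1].
So the property holds for r+1, and by induction 3 | s[m] for all m ≥ 0.

3 | s[m]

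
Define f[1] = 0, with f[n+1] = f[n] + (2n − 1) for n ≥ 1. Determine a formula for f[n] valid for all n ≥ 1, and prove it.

Claim: f[n] = n^2 − 2n + 1.

Base case: f[1] = 0, and 1^2 − 2·1 + 1 = 0.
Assume f[k] = k^2 − 2k + 1.
Then f[k+1] = f[k] + (2k − 1) = (k^2 − 2k + 1) + (2k − 1) = k^2,
and (k+1)^2 − 2·(k+1) + 1 = k^2.
By induction, f[n] = n^2 − 2n + 1 for all n ≥ 1.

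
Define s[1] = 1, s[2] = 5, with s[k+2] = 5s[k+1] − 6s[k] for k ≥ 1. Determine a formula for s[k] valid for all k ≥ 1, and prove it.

Claim: s[k] = 3^k − 2^k.

Base cases: s[1] = 1 and 3^1 − 2^1 = 1; s[2] = 5 and 3^2 − 2^2 = 5.
Assume s[i] = 3^i − 2^i for all 1 ≤ i ≤ j, where j ≥ 2.
Then s[j+1] = 5s[j] − 6s[j−1] = 5·(3^j − 2^j) − 6·(3^{j−1} − 2^{j−1}) = (5·3 − 6)3^{j−1} − (5·2 − 6)2^{j−1} = 9·3^{j−1} − 4·2^{j−1} = 3^{j+1} − 2^{j+1}.
This completes the inductive step, so s[k] = 3^k − 2^k for all k ≥ 1.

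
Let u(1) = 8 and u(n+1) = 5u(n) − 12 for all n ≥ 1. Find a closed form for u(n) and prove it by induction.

Claim: u(n) = 5^n + 3.

Base case: u(1) = 8, and 5^1 + 3 = 5 + 3 = 8.
Assume u(m) = 5^m + 3 for some m ≥ 1.
Then u(m+1) = 5u(m) − 12 = 5·(5^m + 3) − 12 = 5^{m+1} + 15 − 12 = 5^{m+1} + 3.
This completes the inductive step, so u(n) = 5^n + 3 for all n ≥ 1.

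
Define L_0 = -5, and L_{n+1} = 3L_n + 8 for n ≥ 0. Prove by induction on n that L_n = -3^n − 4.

Base case: L_0 = -5, and -3^0 − 4 = -1 − 4 = -5.
Assume L_m = -3^m − 4 for some m ≥ 0.
Then L_{m+1} = 3L_m + 8 = 3·(-3^m − 4) + 8 = -3^{m+1} − 12 + 8 = -3^{m+1} − 4.
Hence L_n = -3^n − 4 for every n ≥ 0, by induction.

L_n = -3^n − 4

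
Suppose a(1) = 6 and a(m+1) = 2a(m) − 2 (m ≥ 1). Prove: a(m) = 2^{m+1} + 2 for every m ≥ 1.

Base case: a(1) = 6, and 2^{1+1} + 2 = 4 + 2 = 6.
Assume a(k) = 2^{k+1} + 2 for some k ≥ 1.
Then a(k+1) = 2a(k) − 2 = 2·(2^{k+1} + 2) − 2 = 2^{k+2} + 4 − 2 = 2^{k+2} + 2.
This completes the inductive step, so a(m) = 2^{m+1} + 2 for all m ≥ 1.

a(m) = 2^{m+1} + 2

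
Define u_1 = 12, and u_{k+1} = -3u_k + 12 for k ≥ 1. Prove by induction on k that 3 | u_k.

Base case: u_1 = 12 = 3·4, so 3 | u_1.
Assume 3 | u_m, so u_m = 3t for some integer t.
Then u_{m+1} = -3u_m + 12 = -3·(3t) + 12 = 3(-3t + 4), so 3 | u_{m+1}.
Hence 3 | u_k for every k ≥ 1, by induction.

3 | u_k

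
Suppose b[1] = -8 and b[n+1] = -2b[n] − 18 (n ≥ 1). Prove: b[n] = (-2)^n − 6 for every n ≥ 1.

Base case: b[1] = -8, and (-2)^1 − 6 = -2 − 6 = -8.
Assume b[r] = (-2)^r − 6 for some r ≥ 1.
Then b[r+1] = -2b[r] − 18 = -2·((-2)^r − 6) − 18 = -2·(-2)^r + 12 − 18 = (-2)^{r+1} − 6.
Hence b[n] = (-2)^n − 6 for every n ≥ 1, by induction.

b[n] = (-2)^n − 6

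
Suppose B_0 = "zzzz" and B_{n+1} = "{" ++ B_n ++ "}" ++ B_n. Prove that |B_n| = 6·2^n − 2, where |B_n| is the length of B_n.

Base case: |B_0| = 4, and 6·2^0 − 2 = 4.
Assume |B_r| = 6·2^r − 2.
Then |B_{r+1}| = 1 + |B_r| + 1 + |B_r| = 2|B_r| + 2 = 2(6·2^r − 2) + 2 = 6·2^{r+1} − 4 + 2 = 6·2^{r+1} − 2.
By induction, |B_n| = 6·2^n − 2 for all n ≥ 0.

|B_n| = 6·2^n − 2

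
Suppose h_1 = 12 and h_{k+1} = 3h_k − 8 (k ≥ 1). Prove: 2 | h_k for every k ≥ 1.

Base case: h_1 = 12 = 2·6, so 2 | h_1.
Assume 2 | h_j, so h_j = 2t for some integer t.
Then h_{j+1} = 3h_j − 8 = 3·(2t) − 8 = 2(3t − 4), so 2 | h_{j+1}.
Hence 2 | h_k for every k ≥ 1, by induction.

2 | h_k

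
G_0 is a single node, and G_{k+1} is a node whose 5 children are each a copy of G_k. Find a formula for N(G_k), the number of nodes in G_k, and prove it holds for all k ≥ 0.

Claim: N(G_k) = (5^{k+1} − 1)/4.

Base case: N(G_0) = 1, and (5^{0+1} − 1)/4 = 1.
Assume N(G_j) = (5^{j+1} − 1)/4.
Then N(G_{j+1}) = 1 + 5N(G_j) = 1 + 5·(5^{j+1} − 1)/4 = 1 + (5^{j+2} − 5)/4 = (4 + 5^{j+2} − 5)/4 = (5^{j+2} − 1)/4.
By induction, N(G_k) = (5^{k+1} − 1)/4 for all k ≥ 0.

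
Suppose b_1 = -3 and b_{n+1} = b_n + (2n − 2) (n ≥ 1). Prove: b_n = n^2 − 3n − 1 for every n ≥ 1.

Base case: b_1 = -3, and 1^2 − 3·1 − 1 = -3.
Assume b_m = m^2 − 3m − 1.
Then b_{m+1} = b_m + (2m − 2) = (m^2 − 3m − 1) + (2m − 2) = m^2 − m − 3,
and (m+1)^2 − 3·(m+1) − 1 = m^2 − m − 3.
By induction, b_n = n^2 − 3n − 1 for all n ≥ 1.

b_n = n^2 − 3n − 1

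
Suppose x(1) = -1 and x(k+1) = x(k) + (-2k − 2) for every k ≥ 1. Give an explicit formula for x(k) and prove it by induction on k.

Claim: x(k) = -k^2 − k + 1.

Base case: x(1) = -1, and -1^2 − 1 + 1 = -1.
Assume x(m) = -m^2 − m + 1.
Then x(m+1) = x(m) + (-2m − 2) = (-m^2 − m + 1) + (-2m − 2) = -m^2 − 3m − 1,
and -(m+1)^2 − (m+1) + 1 = -m^2 − 3m − 1.
By induction, x(k) = -k^2 − k + 1 for all k ≥ 1.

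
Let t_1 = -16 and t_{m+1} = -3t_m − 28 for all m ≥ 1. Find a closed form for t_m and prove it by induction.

Claim: t_m = 3·(-3)^m − 7.

Base case: t_1 = -16, and 3·(-3)^1 − 7 = -9 − 7 = -16.
Assume t_j = 3·(-3)^j − 7 for some j ≥ 1.
Then t_{j+1} = -3t_j − 28 = -3·(3·(-3)^j − 7) − 28 = -9·(-3)^j + 21 − 28 = 3·(-3)^{j+1} − 7.
This completes the inductive step, so t_m = 3·(-3)^m − 7 for all m ≥ 1.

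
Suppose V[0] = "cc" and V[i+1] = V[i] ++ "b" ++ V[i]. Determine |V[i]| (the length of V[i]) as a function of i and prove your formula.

Claim: |V[i]| = 3·2^i − 1.

Base case: |V[0]| = 2, and 3·2^0 − 1 = 2.
Assume |V[k]| = 3·2^k − 1.
Then |V[k+1]| = |V[k]| + 1 + |V[k]| = 2|V[k]| + 1 = 2(3·2^k − 1) + 1 = 3·2^{k+1} − 2 + 1 = 3·2^{k+1} − 1.
So the formula holds for k+1, and by induction |V[i]| = 3·2^i − 1 for all i ≥ 0.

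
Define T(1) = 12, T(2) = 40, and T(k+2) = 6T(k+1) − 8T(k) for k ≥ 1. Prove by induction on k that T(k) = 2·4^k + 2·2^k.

Base cases: T(1) = 12 and 2·4^1 + 2·2^1 = 12; T(2) = 40 and 2·4^2 + 2·2^2 = 40.
Assume T(j) = 2·4^j + 2·2^j for all 1 ≤ j ≤ r, where r ≥ 2.
Then T(r+1) = 6T(r) − 8T(r−1) = 6·(2·4^r + 2·2^r) − 8·(2·4^{r−1} + 2·2^{r−1}) = 2·(6·4 − 8)4^{r−1} + 2·(6·2 − 8)2^{r−1} = 32·4^{r−1} + 8·2^{r−1} = 2·4^{r+1} + 2·2^{r+1}.
Hence T(k) = 2·4^k + 2·2^k for every k ≥ 1, by strong induction.

T(k) = 2·4^k + 2·2^k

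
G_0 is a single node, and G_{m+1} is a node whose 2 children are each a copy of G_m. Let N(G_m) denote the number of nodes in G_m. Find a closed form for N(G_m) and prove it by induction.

Claim: N(G_m) = 2^{m+1} − 1.

Base case: N(G_0) = 1, and 2^{0+1} − 1 = 1.
Assume N(G_k) = 2^{k+1} − 1.
Then N(G_{k+1}) = 1 + 2N(G_k) = 1 + 2(2^{k+1} − 1) = 2^{k+2} − 2 + 1 = 2^{k+2} − 1.
Hence N(G_m) = 2^{m+1} − 1 for every m ≥ 0, by induction.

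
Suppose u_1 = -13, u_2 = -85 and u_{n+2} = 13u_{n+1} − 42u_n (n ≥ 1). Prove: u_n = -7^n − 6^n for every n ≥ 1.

Base cases: u_1 = -13 and -7^1 − 6^1 = -13; u_2 = -85 and -7^2 − 6^2 = -85.
Assume u_j = -7^j − 6^j for all 1 ≤ j ≤ r, where r ≥ 2.
Then u_{r+1} = 13u_r − 42u_{r−1} = 13·(-7^r − 6^r) − 42·(-7^{r−1} − 6^{r−1}) = -(13·7 − 42)7^{r−1} − (13·6 − 42)6^{r−1} = -49·7^{r−1} − 36·6^{r−1} = -7^{r+1} − 6^{r+1}.
By strong induction, u_n = -7^n − 6^n for all n ≥ 1.

u_n = -7^n − 6^n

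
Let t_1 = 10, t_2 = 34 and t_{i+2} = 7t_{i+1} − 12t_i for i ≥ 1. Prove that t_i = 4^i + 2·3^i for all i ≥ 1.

Base cases: t_1 = 10 and 4^1 + 2·3^1 = 10; t_2 = 34 and 4^2 + 2·3^2 = 34.
Assume t_j = 4^j + 2·3^j for all 1 ≤ j ≤ m, where m ≥ 2.
Then t_{m+1} = 7t_m − 12t_{m−1} = 7·(4^m + 2·3^m) − 12·(4^{m−1} + 2·3^{m−1}) = (7·4 − 12)4^{m−1} + 2·(7·3 − 12)3^{m−1} = 16·4^{m−1} + 18·3^{m−1} = 4^{m+1} + 2·3^{m+1}.
This completes the inductive step, so t_i = 4^i + 2·3^i for all i ≥ 1.

t_i = 4^i + 2·3^i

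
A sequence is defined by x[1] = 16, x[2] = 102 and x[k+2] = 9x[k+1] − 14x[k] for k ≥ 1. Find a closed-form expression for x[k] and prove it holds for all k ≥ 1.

Claim: x[k] = 2^k + 2·7^k.

Base cases: x[1] = 16 and 2^1 + 2·7^1 = 16; x[2] = 102 and 2^2 + 2·7^2 = 102.
Assume x[i] = 2^i + 2·7^i for all 1 ≤ i ≤ j, where j ≥ 2.
Then x[j+1] = 9x[j] − 14x[j−1] = 9·(2^j + 2·7^j) − 14·(2^{j−1} + 2·7^{j−1}) = (9·2 − 14)2^{j−1} + 2·(9·7 − 14)7^{j−1} = 4·2^{j−1} + 98·7^{j−1} = 2^{j+1} + 2·7^{j+1}.
So the formula holds for j+1, and by strong induction x[k] = 2^k + 2·7^k for all k ≥ 1.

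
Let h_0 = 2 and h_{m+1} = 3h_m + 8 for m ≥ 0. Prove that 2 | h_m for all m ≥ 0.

Base case: h_0 = 2 = 2·1, so 2 | h_0.
Assume 2 | h_k, so h_k = 2t for some integer t.
Then h_{k+1} = 3h_k + 8 = 3·(2t) + 8 = 2(3t + 4), so 2 | h_{k+1}.
By induction, 2 | h_m for all m ≥ 0.

2 | h_m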